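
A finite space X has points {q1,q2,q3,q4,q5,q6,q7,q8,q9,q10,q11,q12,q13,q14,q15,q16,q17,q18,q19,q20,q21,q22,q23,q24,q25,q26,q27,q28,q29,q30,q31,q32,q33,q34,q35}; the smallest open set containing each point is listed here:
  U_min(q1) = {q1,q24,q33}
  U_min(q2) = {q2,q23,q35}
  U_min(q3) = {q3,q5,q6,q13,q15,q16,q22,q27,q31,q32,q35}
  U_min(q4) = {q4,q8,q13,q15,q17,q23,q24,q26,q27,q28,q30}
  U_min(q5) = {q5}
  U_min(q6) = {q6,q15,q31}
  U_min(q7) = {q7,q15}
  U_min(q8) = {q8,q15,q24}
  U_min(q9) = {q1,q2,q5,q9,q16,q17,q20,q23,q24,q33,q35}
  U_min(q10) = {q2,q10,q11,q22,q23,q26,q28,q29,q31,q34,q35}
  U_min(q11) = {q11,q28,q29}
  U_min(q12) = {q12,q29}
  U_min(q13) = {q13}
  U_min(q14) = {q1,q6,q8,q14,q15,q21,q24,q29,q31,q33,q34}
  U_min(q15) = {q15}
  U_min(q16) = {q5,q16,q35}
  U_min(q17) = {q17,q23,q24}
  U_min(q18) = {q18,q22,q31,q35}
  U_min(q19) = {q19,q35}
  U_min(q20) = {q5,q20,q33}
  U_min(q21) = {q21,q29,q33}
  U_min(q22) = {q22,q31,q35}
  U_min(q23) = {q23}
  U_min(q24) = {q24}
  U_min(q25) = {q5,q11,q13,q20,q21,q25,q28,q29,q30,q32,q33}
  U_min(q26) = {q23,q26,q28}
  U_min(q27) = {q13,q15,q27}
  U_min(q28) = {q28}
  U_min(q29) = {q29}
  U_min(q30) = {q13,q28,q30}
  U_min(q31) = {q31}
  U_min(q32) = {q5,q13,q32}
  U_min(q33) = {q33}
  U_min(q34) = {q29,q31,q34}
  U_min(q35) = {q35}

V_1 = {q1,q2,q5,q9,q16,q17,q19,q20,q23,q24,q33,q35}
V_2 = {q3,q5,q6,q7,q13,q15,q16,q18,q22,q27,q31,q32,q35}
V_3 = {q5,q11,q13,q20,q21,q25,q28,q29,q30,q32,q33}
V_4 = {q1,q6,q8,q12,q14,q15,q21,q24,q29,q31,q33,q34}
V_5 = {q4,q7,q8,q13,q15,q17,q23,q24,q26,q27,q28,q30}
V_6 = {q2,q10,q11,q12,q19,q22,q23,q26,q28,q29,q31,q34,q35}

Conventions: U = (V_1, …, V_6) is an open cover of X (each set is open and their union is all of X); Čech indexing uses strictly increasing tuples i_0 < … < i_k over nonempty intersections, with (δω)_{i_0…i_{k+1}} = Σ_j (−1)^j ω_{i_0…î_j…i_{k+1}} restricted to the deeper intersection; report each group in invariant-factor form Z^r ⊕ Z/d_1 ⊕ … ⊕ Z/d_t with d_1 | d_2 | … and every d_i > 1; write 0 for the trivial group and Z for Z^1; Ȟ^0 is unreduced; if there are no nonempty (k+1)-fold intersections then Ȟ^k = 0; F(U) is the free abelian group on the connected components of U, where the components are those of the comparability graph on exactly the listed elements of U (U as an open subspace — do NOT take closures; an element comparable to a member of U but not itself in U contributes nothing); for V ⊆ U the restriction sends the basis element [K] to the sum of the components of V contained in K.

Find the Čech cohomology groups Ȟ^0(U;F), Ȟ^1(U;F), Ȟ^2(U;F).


nerve simplices:
  V12={q5,q16,q35} V13={q5,q20,q33} V14={q1,q24,q33} V15={q17,q23,q24} V16={q2,q19,q23,q35} V23={q5,q13,q32} V24={q6,q15,q31} V25={q7,q13,q15,q27} V26={q22,q31,q35} V34={q21,q29,q33} V35={q13,q28,q30} V36={q11,q28,q29} V45={q8,q15,q24} V46={q12,q29,q31,q34} V56={q23,q26,q28}
  V123={q5} V126={q35} V134={q33} V145={q24} V156={q23} V235={q13} V245={q15} V246={q31} V346={q29} V356={q28}
components per intersection:
  V1: {q1,q2,q5,q9,q16,q17,q19,q20,q23,q24,q33,q35}
  V2: {q3,q5,q6,q7,q13,q15,q16,q18,q22,q27,q31,q32,q35}
  V3: {q5,q11,q13,q20,q21,q25,q28,q29,q30,q32,q33}
  V4: {q1,q6,q8,q12,q14,q15,q21,q24,q29,q31,q33,q34}
  V5: {q4,q7,q8,q13,q15,q17,q23,q24,q26,q27,q28,q30}
  V6: {q2,q10,q11,q12,q19,q22,q23,q26,q28,q29,q31,q34,q35}
  V12: {q5,q16,q35}
  V13: {q5,q20,q33}
  V14: {q1,q24,q33}
  V15: {q17,q23,q24}
  V16: {q2,q19,q23,q35}
  V23: {q5,q13,q32}
  V24: {q6,q15,q31}
  V25: {q7,q13,q15,q27}
  V26: {q22,q31,q35}
  V34: {q21,q29,q33}
  V35: {q13,q28,q30}
  V36: {q11,q28,q29}
  V45: {q8,q15,q24}
  V46: {q12,q29,q31,q34}
  V56: {q23,q26,q28}
  V123: {q5}
  V126: {q35}
  V134: {q33}
  V145: {q24}
  V156: {q23}
  V235: {q13}
  V245: {q15}
  V246: {q31}
  V346: {q29}
  V356: {q28}
C dims 6,15,10; δ0: rk 5, SNF 1^5; δ1: rk 10, SNF 1^9·2
degree 0: 6−5−0 = 1 → Ȟ^0 ≅ Z
degree 1: 15−10−5 = 0 → Ȟ^1 ≅ 0
degree 2: 10−0−10 = 0 plus torsion [2] → Ȟ^2 ≅ Z/2

Ȟ^0 = Z; Ȟ^1 = 0; Ȟ^2 = Z/2


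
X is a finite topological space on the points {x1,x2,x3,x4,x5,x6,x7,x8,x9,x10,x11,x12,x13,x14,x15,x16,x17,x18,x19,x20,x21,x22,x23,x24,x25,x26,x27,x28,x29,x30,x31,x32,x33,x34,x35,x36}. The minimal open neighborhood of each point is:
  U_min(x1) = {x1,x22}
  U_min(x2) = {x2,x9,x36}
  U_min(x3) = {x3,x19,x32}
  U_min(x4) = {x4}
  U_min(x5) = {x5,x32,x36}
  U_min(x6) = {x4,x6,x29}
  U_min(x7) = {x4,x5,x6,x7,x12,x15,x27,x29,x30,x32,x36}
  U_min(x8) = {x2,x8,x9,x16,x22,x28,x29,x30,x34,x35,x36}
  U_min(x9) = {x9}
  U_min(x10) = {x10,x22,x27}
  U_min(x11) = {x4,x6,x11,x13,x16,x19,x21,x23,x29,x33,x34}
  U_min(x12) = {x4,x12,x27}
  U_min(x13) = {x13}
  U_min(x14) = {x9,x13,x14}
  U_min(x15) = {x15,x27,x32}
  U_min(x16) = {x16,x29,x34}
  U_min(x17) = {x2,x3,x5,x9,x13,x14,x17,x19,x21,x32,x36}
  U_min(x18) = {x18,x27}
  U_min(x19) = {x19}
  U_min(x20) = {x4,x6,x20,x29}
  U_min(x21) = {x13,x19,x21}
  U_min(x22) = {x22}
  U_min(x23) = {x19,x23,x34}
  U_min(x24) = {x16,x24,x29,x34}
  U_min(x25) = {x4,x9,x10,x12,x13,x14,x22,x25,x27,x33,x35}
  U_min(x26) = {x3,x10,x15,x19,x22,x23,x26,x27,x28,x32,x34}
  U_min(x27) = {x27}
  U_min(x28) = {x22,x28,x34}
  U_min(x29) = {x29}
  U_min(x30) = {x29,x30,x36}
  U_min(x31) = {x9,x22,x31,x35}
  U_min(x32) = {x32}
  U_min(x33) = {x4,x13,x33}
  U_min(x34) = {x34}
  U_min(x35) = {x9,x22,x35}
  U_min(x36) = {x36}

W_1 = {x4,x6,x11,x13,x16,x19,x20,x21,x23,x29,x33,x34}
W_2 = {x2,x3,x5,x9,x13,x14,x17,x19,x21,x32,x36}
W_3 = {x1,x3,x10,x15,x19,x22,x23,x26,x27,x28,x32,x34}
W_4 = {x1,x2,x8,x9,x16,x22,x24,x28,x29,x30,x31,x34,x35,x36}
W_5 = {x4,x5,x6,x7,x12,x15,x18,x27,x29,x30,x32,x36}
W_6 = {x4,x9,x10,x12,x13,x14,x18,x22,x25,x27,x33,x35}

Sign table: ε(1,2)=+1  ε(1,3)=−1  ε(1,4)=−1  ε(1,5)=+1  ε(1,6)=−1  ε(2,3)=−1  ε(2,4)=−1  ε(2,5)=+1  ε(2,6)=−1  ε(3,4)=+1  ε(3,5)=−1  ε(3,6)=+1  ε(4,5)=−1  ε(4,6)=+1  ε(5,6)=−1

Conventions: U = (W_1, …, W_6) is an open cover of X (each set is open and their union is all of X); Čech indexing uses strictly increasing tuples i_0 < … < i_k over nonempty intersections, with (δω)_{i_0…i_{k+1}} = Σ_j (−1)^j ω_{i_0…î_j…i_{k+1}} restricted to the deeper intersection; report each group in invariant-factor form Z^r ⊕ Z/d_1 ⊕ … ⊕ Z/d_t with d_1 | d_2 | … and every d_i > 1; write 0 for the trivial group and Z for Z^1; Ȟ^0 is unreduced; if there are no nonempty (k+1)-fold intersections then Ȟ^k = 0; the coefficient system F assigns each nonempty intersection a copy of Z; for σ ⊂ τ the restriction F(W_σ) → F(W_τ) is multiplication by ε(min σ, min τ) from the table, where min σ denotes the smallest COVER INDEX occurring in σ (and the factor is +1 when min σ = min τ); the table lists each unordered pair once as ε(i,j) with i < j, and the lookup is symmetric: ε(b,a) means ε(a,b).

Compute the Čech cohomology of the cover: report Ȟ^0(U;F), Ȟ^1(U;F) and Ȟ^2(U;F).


nerve simplices:
  W12={x13,x19,x21} W13={x19,x23,x34} W14={x16,x29,x34} W15={x4,x6,x29} W16={x4,x13,x33} W23={x3,x19,x32} W24={x2,x9,x36} W25={x5,x32,x36} W26={x9,x13,x14} W34={x1,x22,x28,x34} W35={x15,x27,x32} W36={x10,x22,x27} W45={x29,x30,x36} W46={x9,x22,x35} W56={x4,x12,x18,x27}
  W123={x19} W126={x13} W134={x34} W145={x29} W156={x4} W235={x32} W245={x36} W246={x9} W346={x22} W356={x27}
C dims 6,15,10; δ0: rk 5, SNF 1^5; δ1: rk 10, SNF 1^9·2
degree 0: 6−5−0 = 1 → Ȟ^0 ≅ Z
degree 1: 15−10−5 = 0 → Ȟ^1 ≅ 0
degree 2: 10−0−10 = 0 plus torsion [2] → Ȟ^2 ≅ Z/2

Ȟ^0 = Z, Ȟ^1 = 0 and Ȟ^2 = Z/2


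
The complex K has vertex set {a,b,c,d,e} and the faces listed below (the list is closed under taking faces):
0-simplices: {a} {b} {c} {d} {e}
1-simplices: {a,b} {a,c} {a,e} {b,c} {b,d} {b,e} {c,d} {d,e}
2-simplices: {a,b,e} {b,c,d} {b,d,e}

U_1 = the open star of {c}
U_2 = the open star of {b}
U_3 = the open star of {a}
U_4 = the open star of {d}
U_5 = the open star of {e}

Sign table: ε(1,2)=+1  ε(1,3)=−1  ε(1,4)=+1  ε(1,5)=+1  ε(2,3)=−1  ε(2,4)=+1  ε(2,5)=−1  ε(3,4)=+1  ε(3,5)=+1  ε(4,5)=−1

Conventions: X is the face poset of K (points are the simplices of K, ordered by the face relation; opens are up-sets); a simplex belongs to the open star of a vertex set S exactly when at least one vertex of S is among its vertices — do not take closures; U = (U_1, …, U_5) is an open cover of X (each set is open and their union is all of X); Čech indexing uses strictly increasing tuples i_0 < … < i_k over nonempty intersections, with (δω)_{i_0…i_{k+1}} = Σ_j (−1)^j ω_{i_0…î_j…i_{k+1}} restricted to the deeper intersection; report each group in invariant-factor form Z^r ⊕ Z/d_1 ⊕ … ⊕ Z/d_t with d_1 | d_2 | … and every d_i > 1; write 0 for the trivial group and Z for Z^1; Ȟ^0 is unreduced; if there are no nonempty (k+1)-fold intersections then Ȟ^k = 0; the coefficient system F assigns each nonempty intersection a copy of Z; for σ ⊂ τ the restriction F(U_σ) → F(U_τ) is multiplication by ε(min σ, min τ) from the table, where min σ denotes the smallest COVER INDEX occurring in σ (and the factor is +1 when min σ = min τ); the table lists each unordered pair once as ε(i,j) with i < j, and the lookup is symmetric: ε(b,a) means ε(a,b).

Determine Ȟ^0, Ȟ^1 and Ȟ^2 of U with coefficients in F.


Ȟ^0 = Z,  Ȟ^1 = Z,  Ȟ^2 = 0

cover nerve:
  U1={{c},{a,c},{b,c},{c,d},{b,c,d}} U2={{b},{a,b},{b,c},{b,d},{b,e},{a,b,e},{b,c,d},{b,d,e}} U3={{a},{a,b},{a,c},{a,e},{a,b,e}} U4={{d},{b,d},{c,d},{d,e},{b,c,d},{b,d,e}} U5={{e},{a,e},{b,e},{d,e},{a,b,e},{b,d,e}}
  U12={{b,c},{b,c,d}} U13={{a,c}} U14={{c,d},{b,c,d}} U23={{a,b},{a,b,e}} U24={{b,d},{b,c,d},{b,d,e}} U25={{b,e},{a,b,e},{b,d,e}} U35={{a,e},{a,b,e}} U45={{d,e},{b,d,e}}
  U124={{b,c,d}} U235={{a,b,e}} U245={{b,d,e}}
C dims 5,8,3; δ0: rk 4, SNF 1^4; δ1: rk 3, SNF 1^3
Ȟ^0: (5−4)−0=1 ⇒ Z
Ȟ^1: (8−3)−4=1 ⇒ Z
Ȟ^2: (3−0)−3=0 ⇒ 0


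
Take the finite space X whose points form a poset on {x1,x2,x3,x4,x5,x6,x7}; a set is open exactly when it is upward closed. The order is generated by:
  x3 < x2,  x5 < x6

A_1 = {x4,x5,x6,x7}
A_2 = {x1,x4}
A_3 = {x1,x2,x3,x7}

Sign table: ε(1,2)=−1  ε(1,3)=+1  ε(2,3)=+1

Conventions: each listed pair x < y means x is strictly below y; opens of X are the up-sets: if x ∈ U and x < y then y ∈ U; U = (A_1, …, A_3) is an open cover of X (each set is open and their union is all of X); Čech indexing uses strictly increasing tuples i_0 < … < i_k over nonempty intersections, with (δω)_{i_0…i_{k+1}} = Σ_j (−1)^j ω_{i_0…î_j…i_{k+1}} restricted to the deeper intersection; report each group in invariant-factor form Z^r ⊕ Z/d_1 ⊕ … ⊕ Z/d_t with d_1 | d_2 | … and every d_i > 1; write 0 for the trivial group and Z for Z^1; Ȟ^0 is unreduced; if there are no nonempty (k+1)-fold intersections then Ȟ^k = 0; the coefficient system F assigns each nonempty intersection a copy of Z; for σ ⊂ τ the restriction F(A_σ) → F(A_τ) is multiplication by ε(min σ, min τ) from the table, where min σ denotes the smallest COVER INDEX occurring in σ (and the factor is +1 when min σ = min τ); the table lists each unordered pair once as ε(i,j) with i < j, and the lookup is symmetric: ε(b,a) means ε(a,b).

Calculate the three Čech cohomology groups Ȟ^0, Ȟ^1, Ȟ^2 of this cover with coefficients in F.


Ȟ^0(U;F) ≅ 0; Ȟ^1(U;F) ≅ Z/2; Ȟ^2(U;F) ≅ 0

nonempty overlaps:
  A12={x4} A13={x7} A23={x1}
C dims 3,3; δ0: rk 3, SNF 1^2·2
degree 0: 3−3−0 = 0 → Ȟ^0 ≅ 0
degree 1: 3−0−3 = 0 plus torsion [2] → Ȟ^1 ≅ Z/2
degree 2: 0−0−0 = 0 → Ȟ^2 ≅ 0


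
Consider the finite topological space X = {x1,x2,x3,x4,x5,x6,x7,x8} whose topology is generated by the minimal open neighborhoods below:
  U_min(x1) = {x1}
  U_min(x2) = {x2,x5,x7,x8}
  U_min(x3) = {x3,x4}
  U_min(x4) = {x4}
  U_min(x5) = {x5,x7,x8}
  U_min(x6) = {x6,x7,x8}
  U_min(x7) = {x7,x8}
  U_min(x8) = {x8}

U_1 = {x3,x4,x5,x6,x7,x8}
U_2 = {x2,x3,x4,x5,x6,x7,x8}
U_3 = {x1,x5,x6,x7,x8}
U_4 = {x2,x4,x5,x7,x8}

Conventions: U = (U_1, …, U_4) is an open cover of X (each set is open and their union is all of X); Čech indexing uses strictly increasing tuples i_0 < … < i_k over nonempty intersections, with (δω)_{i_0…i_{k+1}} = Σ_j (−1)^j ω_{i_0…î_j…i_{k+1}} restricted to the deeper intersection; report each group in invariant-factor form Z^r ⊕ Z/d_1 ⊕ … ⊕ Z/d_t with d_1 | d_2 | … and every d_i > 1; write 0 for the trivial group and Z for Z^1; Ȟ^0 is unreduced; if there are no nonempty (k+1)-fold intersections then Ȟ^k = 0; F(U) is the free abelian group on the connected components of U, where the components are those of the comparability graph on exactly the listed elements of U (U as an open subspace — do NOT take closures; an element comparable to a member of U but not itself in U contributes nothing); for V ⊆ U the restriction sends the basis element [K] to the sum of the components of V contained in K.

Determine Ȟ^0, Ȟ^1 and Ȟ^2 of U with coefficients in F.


nerve simplices:
  U12={x3,x4,x5,x6,x7,x8} U13={x5,x6,x7,x8} U14={x4,x5,x7,x8} U23={x5,x6,x7,x8} U24={x2,x4,x5,x7,x8} U34={x5,x7,x8}
  U123={x5,x6,x7,x8} U124={x4,x5,x7,x8} U134={x5,x7,x8} U234={x5,x7,x8}
  U1234={x5,x7,x8}
components per intersection:
  U1: {x3,x4} {x5,x6,x7,x8}
  U2: {x2,x5,x6,x7,x8} {x3,x4}
  U3: {x1} {x5,x6,x7,x8}
  U4: {x2,x5,x7,x8} {x4}
  U12: {x3,x4} {x5,x6,x7,x8}
  U13: {x5,x6,x7,x8}
  U14: {x4} {x5,x7,x8}
  U23: {x5,x6,x7,x8}
  U24: {x2,x5,x7,x8} {x4}
  U34: {x5,x7,x8}
  U123: {x5,x6,x7,x8}
  U124: {x4} {x5,x7,x8}
  U134: {x5,x7,x8}
  U234: {x5,x7,x8}
  U1234: {x5,x7,x8}
C dims 8,9,5,1; δ0: rk 5, SNF 1^5; δ1: rk 4, SNF 1^4; δ2: rk 1, SNF 1^1
degree 0: 8−5−0 = 3 → Ȟ^0 ≅ Z^3
degree 1: 9−4−5 = 0 → Ȟ^1 ≅ 0
degree 2: 5−1−4 = 0 → Ȟ^2 ≅ 0

Ȟ^0(U;F) ≅ Z^3, Ȟ^1(U;F) ≅ 0 and Ȟ^2(U;F) ≅ 0


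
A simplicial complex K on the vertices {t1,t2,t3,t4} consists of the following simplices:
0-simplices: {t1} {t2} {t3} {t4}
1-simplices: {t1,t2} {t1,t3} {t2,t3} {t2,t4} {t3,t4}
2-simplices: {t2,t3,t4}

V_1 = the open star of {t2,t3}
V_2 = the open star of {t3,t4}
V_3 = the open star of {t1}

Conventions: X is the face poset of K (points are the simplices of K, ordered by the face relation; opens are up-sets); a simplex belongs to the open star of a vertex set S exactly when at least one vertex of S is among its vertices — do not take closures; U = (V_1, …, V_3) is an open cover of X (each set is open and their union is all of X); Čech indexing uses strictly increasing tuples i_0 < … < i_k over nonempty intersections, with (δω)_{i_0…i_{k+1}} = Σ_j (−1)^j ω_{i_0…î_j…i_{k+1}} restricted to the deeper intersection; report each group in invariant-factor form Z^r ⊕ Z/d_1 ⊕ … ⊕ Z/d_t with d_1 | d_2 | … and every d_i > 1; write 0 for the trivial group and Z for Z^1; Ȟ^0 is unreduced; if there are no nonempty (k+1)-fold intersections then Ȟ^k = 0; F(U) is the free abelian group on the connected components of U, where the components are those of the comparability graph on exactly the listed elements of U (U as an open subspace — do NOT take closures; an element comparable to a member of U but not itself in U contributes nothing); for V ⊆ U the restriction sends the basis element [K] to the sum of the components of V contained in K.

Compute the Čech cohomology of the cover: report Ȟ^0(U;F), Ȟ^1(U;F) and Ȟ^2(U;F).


Ȟ^0 ≅ Z, Ȟ^1 ≅ Z and Ȟ^2 ≅ 0

nonempty intersections:
  V1={{t2},{t3},{t1,t2},{t1,t3},{t2,t3},{t2,t4},{t3,t4},{t2,t3,t4}} V2={{t3},{t4},{t1,t3},{t2,t3},{t2,t4},{t3,t4},{t2,t3,t4}} V3={{t1},{t1,t2},{t1,t3}}
  V12={{t3},{t1,t3},{t2,t3},{t2,t4},{t3,t4},{t2,t3,t4}} V13={{t1,t2},{t1,t3}} V23={{t1,t3}}
  V123={{t1,t3}}
components per intersection:
  V1: {{t2},{t3},{t1,t2},{t1,t3},{t2,t3},{t2,t4},{t3,t4},{t2,t3,t4}}
  V2: {{t3},{t4},{t1,t3},{t2,t3},{t2,t4},{t3,t4},{t2,t3,t4}}
  V3: {{t1},{t1,t2},{t1,t3}}
  V12: {{t3},{t1,t3},{t2,t3},{t2,t4},{t3,t4},{t2,t3,t4}}
  V13: {{t1,t2}} {{t1,t3}}
  V23: {{t1,t3}}
  V123: {{t1,t3}}
C dims 3,4,1; δ0: rk 2, SNF 1^2; δ1: rk 1, SNF 1^1
Ȟ^0: (3−2)−0=1 ⇒ Z
Ȟ^1: (4−1)−2=1 ⇒ Z
Ȟ^2: (1−0)−1=0 ⇒ 0


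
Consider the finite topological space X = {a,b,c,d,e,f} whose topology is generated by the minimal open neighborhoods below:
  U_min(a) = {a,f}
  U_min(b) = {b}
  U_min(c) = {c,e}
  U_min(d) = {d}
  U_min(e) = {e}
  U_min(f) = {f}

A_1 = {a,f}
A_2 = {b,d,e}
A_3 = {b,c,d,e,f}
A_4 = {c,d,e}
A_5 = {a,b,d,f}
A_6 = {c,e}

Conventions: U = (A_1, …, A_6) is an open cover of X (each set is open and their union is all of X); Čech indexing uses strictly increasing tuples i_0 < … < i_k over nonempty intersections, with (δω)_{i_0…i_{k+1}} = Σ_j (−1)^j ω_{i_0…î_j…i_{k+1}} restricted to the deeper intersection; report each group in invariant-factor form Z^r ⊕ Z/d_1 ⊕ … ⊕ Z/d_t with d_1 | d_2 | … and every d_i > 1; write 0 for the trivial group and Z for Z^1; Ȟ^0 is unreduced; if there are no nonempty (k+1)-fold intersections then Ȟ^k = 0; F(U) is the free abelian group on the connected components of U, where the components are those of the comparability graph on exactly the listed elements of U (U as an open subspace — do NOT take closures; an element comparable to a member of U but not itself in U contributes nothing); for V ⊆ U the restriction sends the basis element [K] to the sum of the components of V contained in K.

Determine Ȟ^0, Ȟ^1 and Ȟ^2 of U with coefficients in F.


nonempty overlaps:
  A13={f} A15={a,f} A23={b,d,e} A24={d,e} A25={b,d} A26={e} A34={c,d,e} A35={b,d,f} A36={c,e} A45={d} A46={c,e}
  A135={f} A234={d,e} A235={b,d} A236={e} A245={d} A246={e} A345={d} A346={c,e}
  A2345={d} A2346={e}
components per intersection:
  A1: {a,f}
  A2: {b} {d} {e}
  A3: {b} {c,e} {d} {f}
  A4: {c,e} {d}
  A5: {a,f} {b} {d}
  A6: {c,e}
  A13: {f}
  A15: {a,f}
  A23: {b} {d} {e}
  A24: {d} {e}
  A25: {b} {d}
  A26: {e}
  A34: {c,e} {d}
  A35: {b} {d} {f}
  A36: {c,e}
  A45: {d}
  A46: {c,e}
  A135: {f}
  A234: {d} {e}
  A235: {b} {d}
  A236: {e}
  A245: {d}
  A246: {e}
  A345: {d}
  A346: {c,e}
  A2345: {d}
  A2346: {e}
C dims 14,18,10,2; δ0: rk 10, SNF 1^10; δ1: rk 8, SNF 1^8; δ2: rk 2, SNF 1^2
degree 0: 14−10−0 = 4 → Ȟ^0 ≅ Z^4
degree 1: 18−8−10 = 0 → Ȟ^1 ≅ 0
degree 2: 10−2−8 = 0 → Ȟ^2 ≅ 0

Ȟ^0 ≅ Z^4, Ȟ^1 ≅ 0 and Ȟ^2 ≅ 0


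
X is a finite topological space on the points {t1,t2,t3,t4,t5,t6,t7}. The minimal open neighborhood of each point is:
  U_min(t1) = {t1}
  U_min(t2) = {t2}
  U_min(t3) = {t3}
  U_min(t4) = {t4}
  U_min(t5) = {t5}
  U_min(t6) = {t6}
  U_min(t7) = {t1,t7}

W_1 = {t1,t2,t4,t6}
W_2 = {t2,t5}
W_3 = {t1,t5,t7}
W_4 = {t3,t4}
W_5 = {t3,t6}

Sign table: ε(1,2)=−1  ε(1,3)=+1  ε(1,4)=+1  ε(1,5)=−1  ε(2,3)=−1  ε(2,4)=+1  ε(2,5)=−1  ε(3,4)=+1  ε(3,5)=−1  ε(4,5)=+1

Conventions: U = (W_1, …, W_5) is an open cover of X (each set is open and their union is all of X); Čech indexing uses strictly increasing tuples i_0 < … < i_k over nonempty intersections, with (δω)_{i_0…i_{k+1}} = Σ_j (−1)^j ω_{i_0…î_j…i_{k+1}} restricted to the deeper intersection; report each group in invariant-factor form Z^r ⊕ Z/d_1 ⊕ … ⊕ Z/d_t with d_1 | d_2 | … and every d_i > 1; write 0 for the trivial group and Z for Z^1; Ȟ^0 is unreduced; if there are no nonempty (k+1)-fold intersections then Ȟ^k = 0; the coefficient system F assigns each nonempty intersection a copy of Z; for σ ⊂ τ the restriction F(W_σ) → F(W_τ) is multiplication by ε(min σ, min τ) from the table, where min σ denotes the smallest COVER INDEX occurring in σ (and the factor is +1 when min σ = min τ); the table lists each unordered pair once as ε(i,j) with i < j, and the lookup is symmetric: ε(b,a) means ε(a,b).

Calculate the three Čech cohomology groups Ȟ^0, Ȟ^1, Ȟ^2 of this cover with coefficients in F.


cover nerve:
  W12={t2} W13={t1} W14={t4} W15={t6} W23={t5} W45={t3}
C dims 5,6; δ0: rk 5, SNF 1^4·2
Ȟ^0: (5−5)−0=0 ⇒ 0
Ȟ^1: (6−0)−5=1 plus torsion [2] ⇒ Z ⊕ Z/2
Ȟ^2: (0−0)−0=0 ⇒ 0

Ȟ^0 = 0, Ȟ^1 = Z ⊕ Z/2 and Ȟ^2 = 0


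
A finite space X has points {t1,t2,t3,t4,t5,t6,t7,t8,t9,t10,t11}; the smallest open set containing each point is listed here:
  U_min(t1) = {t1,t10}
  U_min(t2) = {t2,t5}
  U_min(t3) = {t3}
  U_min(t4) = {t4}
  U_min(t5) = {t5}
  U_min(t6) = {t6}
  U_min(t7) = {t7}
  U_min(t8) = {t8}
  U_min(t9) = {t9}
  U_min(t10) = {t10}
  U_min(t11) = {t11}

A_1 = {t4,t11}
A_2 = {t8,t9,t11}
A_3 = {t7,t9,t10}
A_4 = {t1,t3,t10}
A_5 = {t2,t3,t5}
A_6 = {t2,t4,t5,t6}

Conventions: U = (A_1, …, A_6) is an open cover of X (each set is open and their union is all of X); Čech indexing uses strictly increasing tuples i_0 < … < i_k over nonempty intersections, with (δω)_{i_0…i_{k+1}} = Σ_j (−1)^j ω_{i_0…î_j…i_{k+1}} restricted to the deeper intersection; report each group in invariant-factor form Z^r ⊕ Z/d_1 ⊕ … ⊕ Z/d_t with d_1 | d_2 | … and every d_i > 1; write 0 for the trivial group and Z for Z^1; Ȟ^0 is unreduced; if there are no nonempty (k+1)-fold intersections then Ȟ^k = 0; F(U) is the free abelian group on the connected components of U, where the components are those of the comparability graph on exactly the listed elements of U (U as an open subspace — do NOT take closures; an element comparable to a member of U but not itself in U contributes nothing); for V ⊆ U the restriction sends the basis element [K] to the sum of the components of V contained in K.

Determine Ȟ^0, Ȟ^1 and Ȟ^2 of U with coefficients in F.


nonempty overlaps:
  A12={t11} A16={t4} A23={t9} A34={t10} A45={t3} A56={t2,t5}
components per intersection:
  A1: {t4} {t11}
  A2: {t8} {t9} {t11}
  A3: {t7} {t9} {t10}
  A4: {t1,t10} {t3}
  A5: {t2,t5} {t3}
  A6: {t2,t5} {t4} {t6}
  A12: {t11}
  A16: {t4}
  A23: {t9}
  A34: {t10}
  A45: {t3}
  A56: {t2,t5}
C dims 15,6; δ0: rk 6, SNF 1^6
degree 0: 15−6−0 = 9 → Ȟ^0 ≅ Z^9
degree 1: 6−0−6 = 0 → Ȟ^1 ≅ 0
degree 2: 0−0−0 = 0 → Ȟ^2 ≅ 0

Ȟ^0 ≅ Z^9,  Ȟ^1 ≅ 0,  Ȟ^2 ≅ 0


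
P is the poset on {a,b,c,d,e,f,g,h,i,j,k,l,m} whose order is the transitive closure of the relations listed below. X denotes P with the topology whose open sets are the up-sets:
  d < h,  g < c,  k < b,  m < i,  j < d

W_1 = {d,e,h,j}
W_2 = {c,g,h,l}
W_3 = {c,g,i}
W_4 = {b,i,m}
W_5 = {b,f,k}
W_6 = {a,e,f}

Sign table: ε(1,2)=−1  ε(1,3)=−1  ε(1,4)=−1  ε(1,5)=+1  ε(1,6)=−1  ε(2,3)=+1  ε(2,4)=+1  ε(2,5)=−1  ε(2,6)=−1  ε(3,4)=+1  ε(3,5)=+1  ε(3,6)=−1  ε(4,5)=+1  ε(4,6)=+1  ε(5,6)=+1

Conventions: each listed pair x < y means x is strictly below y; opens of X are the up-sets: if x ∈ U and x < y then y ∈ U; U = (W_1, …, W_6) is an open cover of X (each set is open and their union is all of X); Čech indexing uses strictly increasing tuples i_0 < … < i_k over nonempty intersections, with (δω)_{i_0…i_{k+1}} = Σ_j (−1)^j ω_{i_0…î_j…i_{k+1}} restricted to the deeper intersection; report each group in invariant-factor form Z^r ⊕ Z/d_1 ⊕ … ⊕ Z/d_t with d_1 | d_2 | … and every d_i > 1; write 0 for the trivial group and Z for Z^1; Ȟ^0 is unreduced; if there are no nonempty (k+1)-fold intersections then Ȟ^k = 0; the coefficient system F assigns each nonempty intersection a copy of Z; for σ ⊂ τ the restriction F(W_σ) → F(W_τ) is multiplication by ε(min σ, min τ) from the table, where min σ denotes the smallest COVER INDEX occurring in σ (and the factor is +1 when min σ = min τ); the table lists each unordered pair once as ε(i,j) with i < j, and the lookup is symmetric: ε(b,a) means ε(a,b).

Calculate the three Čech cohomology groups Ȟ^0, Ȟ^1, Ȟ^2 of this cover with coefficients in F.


cover nerve:
  W12={h} W16={e} W23={c,g} W34={i} W45={b} W56={f}
C dims 6,6; δ0: rk 5, SNF 1^5
Ȟ^0: (6−5)−0=1 ⇒ Z
Ȟ^1: (6−0)−5=1 ⇒ Z
Ȟ^2: (0−0)−0=0 ⇒ 0

Ȟ^0 ≅ Z, Ȟ^1 ≅ Z, Ȟ^2 ≅ 0


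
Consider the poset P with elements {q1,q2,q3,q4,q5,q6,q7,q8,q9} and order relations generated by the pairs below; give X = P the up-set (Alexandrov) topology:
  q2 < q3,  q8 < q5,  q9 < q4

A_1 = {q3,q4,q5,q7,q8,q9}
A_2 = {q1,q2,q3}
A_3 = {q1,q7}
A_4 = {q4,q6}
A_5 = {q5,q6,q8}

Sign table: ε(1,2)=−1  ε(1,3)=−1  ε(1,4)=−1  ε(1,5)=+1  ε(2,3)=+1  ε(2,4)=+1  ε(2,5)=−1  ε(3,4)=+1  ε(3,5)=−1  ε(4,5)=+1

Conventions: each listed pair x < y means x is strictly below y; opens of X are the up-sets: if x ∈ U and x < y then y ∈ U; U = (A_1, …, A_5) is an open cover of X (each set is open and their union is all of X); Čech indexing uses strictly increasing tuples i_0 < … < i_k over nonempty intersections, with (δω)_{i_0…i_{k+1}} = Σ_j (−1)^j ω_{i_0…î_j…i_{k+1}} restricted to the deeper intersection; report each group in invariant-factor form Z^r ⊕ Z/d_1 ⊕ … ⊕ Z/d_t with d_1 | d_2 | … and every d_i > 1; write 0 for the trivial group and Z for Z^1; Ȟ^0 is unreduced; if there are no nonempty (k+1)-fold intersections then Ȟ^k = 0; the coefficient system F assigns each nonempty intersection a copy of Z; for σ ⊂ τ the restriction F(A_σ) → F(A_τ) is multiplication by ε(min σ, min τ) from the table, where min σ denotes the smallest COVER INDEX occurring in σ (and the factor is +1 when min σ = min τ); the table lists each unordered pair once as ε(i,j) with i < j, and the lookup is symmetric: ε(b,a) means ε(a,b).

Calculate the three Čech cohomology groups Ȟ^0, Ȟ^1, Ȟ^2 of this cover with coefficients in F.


Ȟ^0(U;F) ≅ 0; Ȟ^1(U;F) ≅ Z ⊕ Z/2; Ȟ^2(U;F) ≅ 0

nerve simplices:
  A12={q3} A13={q7} A14={q4} A15={q5,q8} A23={q1} A45={q6}
C dims 5,6; δ0: rk 5, SNF 1^4·2
degree 0: 5−5−0 = 0 → Ȟ^0 ≅ 0
degree 1: 6−0−5 = 1 plus torsion [2] → Ȟ^1 ≅ Z ⊕ Z/2
degree 2: 0−0−0 = 0 → Ȟ^2 ≅ 0


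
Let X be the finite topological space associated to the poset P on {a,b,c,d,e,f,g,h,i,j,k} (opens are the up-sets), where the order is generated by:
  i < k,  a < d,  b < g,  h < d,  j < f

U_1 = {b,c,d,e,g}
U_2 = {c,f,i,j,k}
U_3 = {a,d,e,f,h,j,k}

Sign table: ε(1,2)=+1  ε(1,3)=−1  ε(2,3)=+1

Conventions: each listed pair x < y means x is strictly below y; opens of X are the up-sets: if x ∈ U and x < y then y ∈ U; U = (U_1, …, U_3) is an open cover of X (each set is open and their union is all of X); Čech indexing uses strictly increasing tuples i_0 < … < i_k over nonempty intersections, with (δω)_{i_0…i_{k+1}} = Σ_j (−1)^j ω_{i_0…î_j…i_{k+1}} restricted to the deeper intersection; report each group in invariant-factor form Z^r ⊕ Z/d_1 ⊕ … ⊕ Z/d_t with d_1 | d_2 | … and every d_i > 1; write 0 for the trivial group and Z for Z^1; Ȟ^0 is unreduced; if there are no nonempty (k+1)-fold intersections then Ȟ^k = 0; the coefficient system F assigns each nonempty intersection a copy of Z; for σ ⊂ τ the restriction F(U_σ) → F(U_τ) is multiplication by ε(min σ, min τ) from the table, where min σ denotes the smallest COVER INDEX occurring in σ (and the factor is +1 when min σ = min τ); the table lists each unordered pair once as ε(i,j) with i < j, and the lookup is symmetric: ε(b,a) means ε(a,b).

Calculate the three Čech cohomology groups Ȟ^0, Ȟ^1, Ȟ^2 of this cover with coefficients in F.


Ȟ^0 ≅ 0,  Ȟ^1 ≅ Z/2,  Ȟ^2 ≅ 0

nonempty intersections:
  U12={c} U13={d,e} U23={f,j,k}
C dims 3,3; δ0: rk 3, SNF 1^2·2
Ȟ^0: (3−3)−0=0 ⇒ 0
Ȟ^1: (3−0)−3=0 plus torsion [2] ⇒ Z/2
Ȟ^2: (0−0)−0=0 ⇒ 0


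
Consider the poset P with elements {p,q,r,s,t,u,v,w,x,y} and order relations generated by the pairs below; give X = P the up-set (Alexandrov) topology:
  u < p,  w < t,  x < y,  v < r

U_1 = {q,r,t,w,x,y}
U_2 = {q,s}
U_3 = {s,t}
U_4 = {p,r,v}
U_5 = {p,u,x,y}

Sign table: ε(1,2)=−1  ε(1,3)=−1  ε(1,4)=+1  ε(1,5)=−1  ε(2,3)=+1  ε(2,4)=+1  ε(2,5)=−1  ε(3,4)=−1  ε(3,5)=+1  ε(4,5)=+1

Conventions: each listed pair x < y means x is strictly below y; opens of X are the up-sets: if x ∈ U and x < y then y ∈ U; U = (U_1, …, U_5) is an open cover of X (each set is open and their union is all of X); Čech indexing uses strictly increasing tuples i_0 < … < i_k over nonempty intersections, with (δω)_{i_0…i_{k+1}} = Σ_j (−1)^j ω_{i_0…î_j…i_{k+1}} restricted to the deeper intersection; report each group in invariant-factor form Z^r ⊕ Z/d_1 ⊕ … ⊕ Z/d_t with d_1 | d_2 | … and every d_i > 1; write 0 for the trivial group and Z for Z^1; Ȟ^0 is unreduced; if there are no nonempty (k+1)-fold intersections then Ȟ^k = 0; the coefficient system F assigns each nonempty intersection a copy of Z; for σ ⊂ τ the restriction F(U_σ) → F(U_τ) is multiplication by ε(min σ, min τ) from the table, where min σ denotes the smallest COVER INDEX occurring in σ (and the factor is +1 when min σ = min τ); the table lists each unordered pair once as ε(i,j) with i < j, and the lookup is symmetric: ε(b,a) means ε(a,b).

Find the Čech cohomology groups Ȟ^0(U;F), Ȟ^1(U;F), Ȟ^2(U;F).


nonempty overlaps:
  U12={q} U13={t} U14={r} U15={x,y} U23={s} U45={p}
C dims 5,6; δ0: rk 5, SNF 1^4·2
degree 0: 5−5−0 = 0 → Ȟ^0 ≅ 0
degree 1: 6−0−5 = 1 plus torsion [2] → Ȟ^1 ≅ Z ⊕ Z/2
degree 2: 0−0−0 = 0 → Ȟ^2 ≅ 0

Ȟ^0 ≅ 0, Ȟ^1 ≅ Z ⊕ Z/2, Ȟ^2 ≅ 0


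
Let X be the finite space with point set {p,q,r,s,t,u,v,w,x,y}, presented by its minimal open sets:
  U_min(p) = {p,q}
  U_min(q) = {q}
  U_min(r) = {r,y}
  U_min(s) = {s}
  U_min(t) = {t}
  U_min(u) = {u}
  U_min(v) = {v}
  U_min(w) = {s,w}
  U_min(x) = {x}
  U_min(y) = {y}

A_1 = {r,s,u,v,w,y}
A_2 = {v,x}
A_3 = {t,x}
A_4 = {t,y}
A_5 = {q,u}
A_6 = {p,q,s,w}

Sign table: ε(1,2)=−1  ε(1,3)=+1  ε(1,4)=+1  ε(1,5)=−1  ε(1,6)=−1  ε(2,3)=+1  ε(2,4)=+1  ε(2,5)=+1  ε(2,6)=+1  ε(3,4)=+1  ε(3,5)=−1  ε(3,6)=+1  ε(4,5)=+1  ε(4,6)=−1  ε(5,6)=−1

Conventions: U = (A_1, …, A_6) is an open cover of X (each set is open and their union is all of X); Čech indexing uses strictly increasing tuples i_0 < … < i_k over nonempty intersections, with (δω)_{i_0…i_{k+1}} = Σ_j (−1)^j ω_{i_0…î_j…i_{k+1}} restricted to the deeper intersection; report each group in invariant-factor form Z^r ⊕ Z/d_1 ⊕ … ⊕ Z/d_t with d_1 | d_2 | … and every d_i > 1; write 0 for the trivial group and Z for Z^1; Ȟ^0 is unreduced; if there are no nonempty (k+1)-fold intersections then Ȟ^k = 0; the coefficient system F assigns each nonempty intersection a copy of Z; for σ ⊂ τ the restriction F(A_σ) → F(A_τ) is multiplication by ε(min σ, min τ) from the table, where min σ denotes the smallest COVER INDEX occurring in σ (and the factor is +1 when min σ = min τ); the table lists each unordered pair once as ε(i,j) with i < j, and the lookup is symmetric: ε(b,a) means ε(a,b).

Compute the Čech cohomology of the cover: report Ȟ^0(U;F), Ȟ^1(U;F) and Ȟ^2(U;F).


Ȟ^0 = 0, Ȟ^1 = Z ⊕ Z/2, Ȟ^2 = 0

nonempty overlaps:
  A12={v} A14={y} A15={u} A16={s,w} A23={x} A34={t} A56={q}
C dims 6,7; δ0: rk 6, SNF 1^5·2
degree 0: 6−6−0 = 0 → Ȟ^0 ≅ 0
degree 1: 7−0−6 = 1 plus torsion [2] → Ȟ^1 ≅ Z ⊕ Z/2
degree 2: 0−0−0 = 0 → Ȟ^2 ≅ 0


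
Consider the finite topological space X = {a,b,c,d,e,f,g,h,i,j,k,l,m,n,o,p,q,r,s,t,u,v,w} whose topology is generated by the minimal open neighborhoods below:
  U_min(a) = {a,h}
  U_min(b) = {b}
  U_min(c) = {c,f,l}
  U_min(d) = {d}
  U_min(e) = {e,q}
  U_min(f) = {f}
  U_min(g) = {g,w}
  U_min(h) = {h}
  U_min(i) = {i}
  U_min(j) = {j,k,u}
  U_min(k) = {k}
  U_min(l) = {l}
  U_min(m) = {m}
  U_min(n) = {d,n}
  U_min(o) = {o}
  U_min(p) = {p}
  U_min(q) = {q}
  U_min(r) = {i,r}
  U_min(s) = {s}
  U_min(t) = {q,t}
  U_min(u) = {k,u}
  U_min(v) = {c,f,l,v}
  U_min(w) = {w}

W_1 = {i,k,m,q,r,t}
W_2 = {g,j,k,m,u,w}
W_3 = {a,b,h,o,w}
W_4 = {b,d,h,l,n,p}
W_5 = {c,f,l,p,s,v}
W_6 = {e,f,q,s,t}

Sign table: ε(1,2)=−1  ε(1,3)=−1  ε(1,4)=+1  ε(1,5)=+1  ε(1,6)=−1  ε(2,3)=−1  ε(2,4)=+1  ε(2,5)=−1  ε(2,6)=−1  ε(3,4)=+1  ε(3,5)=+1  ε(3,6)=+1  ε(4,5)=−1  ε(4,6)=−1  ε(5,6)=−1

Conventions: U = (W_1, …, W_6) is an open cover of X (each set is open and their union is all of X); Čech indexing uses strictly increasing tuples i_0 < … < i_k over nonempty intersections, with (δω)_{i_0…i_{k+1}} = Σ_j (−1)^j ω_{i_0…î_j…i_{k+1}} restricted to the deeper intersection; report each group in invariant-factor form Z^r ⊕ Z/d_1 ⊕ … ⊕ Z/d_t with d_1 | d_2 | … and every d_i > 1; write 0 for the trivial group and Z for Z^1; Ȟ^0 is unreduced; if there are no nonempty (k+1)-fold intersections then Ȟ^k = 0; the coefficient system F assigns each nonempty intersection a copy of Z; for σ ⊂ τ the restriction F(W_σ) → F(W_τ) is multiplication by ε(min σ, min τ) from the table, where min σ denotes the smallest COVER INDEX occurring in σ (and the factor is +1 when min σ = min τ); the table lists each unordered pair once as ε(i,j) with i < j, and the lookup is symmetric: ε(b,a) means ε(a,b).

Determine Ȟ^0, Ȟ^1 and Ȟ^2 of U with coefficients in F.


cover nerve:
  W12={k,m} W16={q,t} W23={w} W34={b,h} W45={l,p} W56={f,s}
C dims 6,6; δ0: rk 6, SNF 1^5·2
Ȟ^0: (6−6)−0=0 ⇒ 0
Ȟ^1: (6−0)−6=0 plus torsion [2] ⇒ Z/2
Ȟ^2: (0−0)−0=0 ⇒ 0

Ȟ^0 = 0; Ȟ^1 = Z/2; Ȟ^2 = 0


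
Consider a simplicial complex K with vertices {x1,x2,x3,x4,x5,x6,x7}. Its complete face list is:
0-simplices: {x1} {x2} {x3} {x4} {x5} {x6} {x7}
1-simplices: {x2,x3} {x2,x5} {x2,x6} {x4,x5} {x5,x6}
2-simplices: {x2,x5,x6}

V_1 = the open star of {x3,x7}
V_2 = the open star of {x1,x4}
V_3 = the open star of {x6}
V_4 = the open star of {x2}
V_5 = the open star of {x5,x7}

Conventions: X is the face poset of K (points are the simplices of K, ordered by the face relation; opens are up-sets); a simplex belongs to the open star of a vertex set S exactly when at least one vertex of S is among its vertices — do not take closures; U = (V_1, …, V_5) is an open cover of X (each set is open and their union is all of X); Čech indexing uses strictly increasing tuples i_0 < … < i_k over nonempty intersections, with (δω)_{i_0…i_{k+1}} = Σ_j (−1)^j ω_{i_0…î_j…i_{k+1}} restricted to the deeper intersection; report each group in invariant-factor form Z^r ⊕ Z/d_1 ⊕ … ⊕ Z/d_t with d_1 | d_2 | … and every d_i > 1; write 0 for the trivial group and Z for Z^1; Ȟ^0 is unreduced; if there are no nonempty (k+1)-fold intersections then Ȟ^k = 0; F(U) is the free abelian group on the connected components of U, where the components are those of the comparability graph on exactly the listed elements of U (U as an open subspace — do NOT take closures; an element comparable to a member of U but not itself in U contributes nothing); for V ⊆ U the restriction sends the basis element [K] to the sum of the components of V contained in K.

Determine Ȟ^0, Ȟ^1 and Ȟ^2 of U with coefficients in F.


Ȟ^0(U;F) ≅ Z^3; Ȟ^1(U;F) ≅ 0; Ȟ^2(U;F) ≅ 0

nerve simplices:
  V1={{x3},{x7},{x2,x3}} V2={{x1},{x4},{x4,x5}} V3={{x6},{x2,x6},{x5,x6},{x2,x5,x6}} V4={{x2},{x2,x3},{x2,x5},{x2,x6},{x2,x5,x6}} V5={{x5},{x7},{x2,x5},{x4,x5},{x5,x6},{x2,x5,x6}}
  V14={{x2,x3}} V15={{x7}} V25={{x4,x5}} V34={{x2,x6},{x2,x5,x6}} V35={{x5,x6},{x2,x5,x6}} V45={{x2,x5},{x2,x5,x6}}
  V345={{x2,x5,x6}}
components per intersection:
  V1: {{x3},{x2,x3}} {{x7}}
  V2: {{x1}} {{x4},{x4,x5}}
  V3: {{x6},{x2,x6},{x5,x6},{x2,x5,x6}}
  V4: {{x2},{x2,x3},{x2,x5},{x2,x6},{x2,x5,x6}}
  V5: {{x5},{x2,x5},{x4,x5},{x5,x6},{x2,x5,x6}} {{x7}}
  V14: {{x2,x3}}
  V15: {{x7}}
  V25: {{x4,x5}}
  V34: {{x2,x6},{x2,x5,x6}}
  V35: {{x5,x6},{x2,x5,x6}}
  V45: {{x2,x5},{x2,x5,x6}}
  V345: {{x2,x5,x6}}
C dims 8,6,1; δ0: rk 5, SNF 1^5; δ1: rk 1, SNF 1^1
degree 0: 8−5−0 = 3 → Ȟ^0 ≅ Z^3
degree 1: 6−1−5 = 0 → Ȟ^1 ≅ 0
degree 2: 1−0−1 = 0 → Ȟ^2 ≅ 0


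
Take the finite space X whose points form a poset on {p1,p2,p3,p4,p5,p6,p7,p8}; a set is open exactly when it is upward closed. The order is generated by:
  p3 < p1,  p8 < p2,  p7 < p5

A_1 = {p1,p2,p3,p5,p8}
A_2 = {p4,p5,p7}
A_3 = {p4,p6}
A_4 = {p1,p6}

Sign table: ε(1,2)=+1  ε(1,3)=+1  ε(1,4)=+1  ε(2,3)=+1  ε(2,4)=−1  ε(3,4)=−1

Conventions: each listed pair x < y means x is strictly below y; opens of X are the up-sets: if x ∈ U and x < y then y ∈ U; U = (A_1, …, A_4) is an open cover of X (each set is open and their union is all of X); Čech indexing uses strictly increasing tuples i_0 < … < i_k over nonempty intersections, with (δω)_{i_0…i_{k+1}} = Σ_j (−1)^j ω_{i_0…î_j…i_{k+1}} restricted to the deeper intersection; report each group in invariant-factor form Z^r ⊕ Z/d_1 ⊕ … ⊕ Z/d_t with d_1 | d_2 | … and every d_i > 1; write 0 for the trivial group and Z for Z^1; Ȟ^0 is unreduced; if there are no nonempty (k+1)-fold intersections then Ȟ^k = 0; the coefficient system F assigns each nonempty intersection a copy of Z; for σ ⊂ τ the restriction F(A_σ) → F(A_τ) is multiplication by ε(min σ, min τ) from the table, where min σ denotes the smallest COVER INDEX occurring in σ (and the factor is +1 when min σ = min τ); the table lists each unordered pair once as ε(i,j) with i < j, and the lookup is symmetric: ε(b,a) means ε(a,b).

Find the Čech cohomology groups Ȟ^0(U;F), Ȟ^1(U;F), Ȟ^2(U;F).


Ȟ^0 ≅ 0, Ȟ^1 ≅ Z/2, Ȟ^2 ≅ 0

nerve simplices:
  A12={p5} A14={p1} A23={p4} A34={p6}
C dims 4,4; δ0: rk 4, SNF 1^3·2
degree 0: 4−4−0 = 0 → Ȟ^0 ≅ 0
degree 1: 4−0−4 = 0 plus torsion [2] → Ȟ^1 ≅ Z/2
degree 2: 0−0−0 = 0 → Ȟ^2 ≅ 0


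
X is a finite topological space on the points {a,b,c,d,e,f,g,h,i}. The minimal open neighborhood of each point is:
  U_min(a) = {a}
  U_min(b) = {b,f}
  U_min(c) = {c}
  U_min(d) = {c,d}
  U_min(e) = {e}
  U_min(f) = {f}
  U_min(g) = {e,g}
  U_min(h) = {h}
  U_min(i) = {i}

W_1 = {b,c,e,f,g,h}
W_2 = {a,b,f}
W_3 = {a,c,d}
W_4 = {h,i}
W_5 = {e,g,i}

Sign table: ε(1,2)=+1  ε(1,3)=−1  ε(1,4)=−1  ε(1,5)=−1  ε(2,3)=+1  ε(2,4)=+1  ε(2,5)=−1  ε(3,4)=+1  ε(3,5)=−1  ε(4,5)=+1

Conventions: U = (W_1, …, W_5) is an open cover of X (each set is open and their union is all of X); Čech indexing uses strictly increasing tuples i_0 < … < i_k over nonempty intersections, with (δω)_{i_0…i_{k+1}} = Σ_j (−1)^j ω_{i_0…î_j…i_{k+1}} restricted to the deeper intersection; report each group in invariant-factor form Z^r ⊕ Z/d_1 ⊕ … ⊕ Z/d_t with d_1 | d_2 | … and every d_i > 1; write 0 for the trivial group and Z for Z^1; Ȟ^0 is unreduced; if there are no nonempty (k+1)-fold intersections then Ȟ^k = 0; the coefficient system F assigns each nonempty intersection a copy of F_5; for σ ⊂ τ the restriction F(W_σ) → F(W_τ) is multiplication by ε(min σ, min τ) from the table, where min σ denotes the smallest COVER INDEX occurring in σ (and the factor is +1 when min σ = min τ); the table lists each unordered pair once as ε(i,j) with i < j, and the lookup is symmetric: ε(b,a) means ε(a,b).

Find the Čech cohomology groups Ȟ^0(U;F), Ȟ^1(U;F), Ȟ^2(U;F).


cover nerve:
  W12={b,f} W13={c} W14={h} W15={e,g} W23={a} W45={i}
C dims 5,6; δ0: rk_F5 5
Ȟ^0: (5−5)−0=0 ⇒ 0
Ȟ^1: (6−0)−5=1 ⇒ Z/5
Ȟ^2: (0−0)−0=0 ⇒ 0

Ȟ^0(U;F) ≅ 0, Ȟ^1(U;F) ≅ Z/5 and Ȟ^2(U;F) ≅ 0


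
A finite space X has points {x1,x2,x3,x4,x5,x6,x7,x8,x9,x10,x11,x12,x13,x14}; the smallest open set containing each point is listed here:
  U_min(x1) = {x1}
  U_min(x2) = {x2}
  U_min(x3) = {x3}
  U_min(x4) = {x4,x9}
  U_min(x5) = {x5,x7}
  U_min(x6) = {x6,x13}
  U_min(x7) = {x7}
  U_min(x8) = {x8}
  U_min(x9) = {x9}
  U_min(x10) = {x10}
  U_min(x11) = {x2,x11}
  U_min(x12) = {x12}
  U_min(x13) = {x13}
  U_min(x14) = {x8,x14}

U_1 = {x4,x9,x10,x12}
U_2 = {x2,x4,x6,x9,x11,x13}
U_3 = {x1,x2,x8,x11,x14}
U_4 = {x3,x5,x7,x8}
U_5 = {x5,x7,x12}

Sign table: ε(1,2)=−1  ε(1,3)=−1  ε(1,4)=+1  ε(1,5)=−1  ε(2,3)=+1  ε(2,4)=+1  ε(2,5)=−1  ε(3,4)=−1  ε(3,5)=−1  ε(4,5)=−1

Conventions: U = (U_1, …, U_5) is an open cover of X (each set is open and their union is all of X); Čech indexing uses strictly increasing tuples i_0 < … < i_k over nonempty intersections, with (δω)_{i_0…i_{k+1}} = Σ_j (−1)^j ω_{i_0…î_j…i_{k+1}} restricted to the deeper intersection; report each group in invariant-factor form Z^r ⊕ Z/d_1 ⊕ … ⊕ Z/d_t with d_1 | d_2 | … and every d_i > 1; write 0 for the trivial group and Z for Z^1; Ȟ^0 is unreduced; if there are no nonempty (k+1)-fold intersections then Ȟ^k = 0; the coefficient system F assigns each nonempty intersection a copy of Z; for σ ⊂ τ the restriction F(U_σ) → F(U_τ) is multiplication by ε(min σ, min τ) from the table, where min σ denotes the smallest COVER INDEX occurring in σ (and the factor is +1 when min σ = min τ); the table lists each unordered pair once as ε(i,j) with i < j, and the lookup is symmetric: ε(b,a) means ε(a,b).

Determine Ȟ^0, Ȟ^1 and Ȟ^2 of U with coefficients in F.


Ȟ^0(U;F) ≅ Z,  Ȟ^1(U;F) ≅ Z,  Ȟ^2(U;F) ≅ 0

nonempty intersections:
  U12={x4,x9} U15={x12} U23={x2,x11} U34={x8} U45={x5,x7}
C dims 5,5; δ0: rk 4, SNF 1^4
Ȟ^0: (5−4)−0=1 ⇒ Z
Ȟ^1: (5−0)−4=1 ⇒ Z
Ȟ^2: (0−0)−0=0 ⇒ 0
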